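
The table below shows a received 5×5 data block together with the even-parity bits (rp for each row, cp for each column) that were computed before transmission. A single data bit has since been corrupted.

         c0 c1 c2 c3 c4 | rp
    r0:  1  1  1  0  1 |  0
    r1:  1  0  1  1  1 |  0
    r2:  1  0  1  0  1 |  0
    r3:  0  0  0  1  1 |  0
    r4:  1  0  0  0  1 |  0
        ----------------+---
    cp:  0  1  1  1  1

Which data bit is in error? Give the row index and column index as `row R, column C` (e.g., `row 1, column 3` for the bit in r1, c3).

Recompute each row's even parity and compare to rp:
  r0: data parity 0, sent rp 0 → ok
  r1: data parity 0, sent rp 0 → ok
  r2: data parity 1, sent rp 0 → mismatch
  r3: data parity 0, sent rp 0 → ok
  r4: data parity 0, sent rp 0 → ok
Recompute each column's even parity and compare to cp:
  c0: data parity 0, sent cp 0 → ok
  c1: data parity 1, sent cp 1 → ok
  c2: data parity 1, sent cp 1 → ok
  c3: data parity 0, sent cp 1 → mismatch
  c4: data parity 1, sent cp 1 → ok
Exactly one row (r2) and one column (c3) fail → the flipped bit is at their intersection.

row 2, column 3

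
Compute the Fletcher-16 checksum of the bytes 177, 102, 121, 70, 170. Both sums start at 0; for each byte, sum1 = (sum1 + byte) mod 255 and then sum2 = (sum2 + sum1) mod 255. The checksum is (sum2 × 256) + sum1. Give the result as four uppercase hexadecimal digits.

B582

Running sums (mod 255):
  after byte 0 (177): sum1=177, sum2=177
  after byte 1 (102): sum1=24, sum2=201
  after byte 2 (121): sum1=145, sum2=91
  after byte 3 (70): sum1=215, sum2=51
  after byte 4 (170): sum1=130, sum2=181
Checksum = sum2·256 + sum1 = 181·256 + 130 = 46466 = 0xB582.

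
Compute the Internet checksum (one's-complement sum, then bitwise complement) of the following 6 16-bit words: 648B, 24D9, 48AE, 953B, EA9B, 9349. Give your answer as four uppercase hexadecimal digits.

One's-complement addition (fold any carry out of bit 15 back into bit 0):
  0x648B + 0x24D9 = 0x08964
  0x8964 + 0x48AE = 0x0D212
  0xD212 + 0x953B = 0x1674D → wrap carry → 0x674E
  0x674E + 0xEA9B = 0x151E9 → wrap carry → 0x51EA
  0x51EA + 0x9349 = 0x0E533
One's-complement sum = 0xE533.
Checksum = ~0xE533 & 0xFFFF = 0x1ACC.

1ACC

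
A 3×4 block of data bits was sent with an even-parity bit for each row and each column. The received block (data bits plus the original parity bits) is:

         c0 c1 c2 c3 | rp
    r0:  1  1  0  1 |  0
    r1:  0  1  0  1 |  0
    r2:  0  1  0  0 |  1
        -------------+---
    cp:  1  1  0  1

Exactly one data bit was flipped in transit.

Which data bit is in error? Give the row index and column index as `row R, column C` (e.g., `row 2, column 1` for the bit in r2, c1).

row 0, column 3

Recompute each row's even parity and compare to rp:
  r0: data parity 1, sent rp 0 → mismatch
  r1: data parity 0, sent rp 0 → ok
  r2: data parity 1, sent rp 1 → ok
Recompute each column's even parity and compare to cp:
  c0: data parity 1, sent cp 1 → ok
  c1: data parity 1, sent cp 1 → ok
  c2: data parity 0, sent cp 0 → ok
  c3: data parity 0, sent cp 1 → mismatch
Exactly one row (r0) and one column (c3) fail → the flipped bit is at their intersection.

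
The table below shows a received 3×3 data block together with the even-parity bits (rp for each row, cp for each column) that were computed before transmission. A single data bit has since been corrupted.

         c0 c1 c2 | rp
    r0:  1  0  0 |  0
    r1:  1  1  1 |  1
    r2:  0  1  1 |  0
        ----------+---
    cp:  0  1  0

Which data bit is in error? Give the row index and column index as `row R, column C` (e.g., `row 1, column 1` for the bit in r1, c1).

row 0, column 1

Recompute each row's even parity and compare to rp:
  r0: data parity 1, sent rp 0 → mismatch
  r1: data parity 1, sent rp 1 → ok
  r2: data parity 0, sent rp 0 → ok
Recompute each column's even parity and compare to cp:
  c0: data parity 0, sent cp 0 → ok
  c1: data parity 0, sent cp 1 → mismatch
  c2: data parity 0, sent cp 0 → ok
Exactly one row (r0) and one column (c1) fail → the flipped bit is at their intersection.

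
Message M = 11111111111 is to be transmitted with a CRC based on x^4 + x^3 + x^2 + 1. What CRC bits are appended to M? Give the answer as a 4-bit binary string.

1110

Append 4 zeros: 111111111110000. Divide by 11101 (XOR where the leading bit is 1):
  pos 0: 11111 XOR 11101 = 00010
  pos 3: 10111 XOR 11101 = 01010
  pos 4: 10101 XOR 11101 = 01000
  pos 5: 10001 XOR 11101 = 01100
  pos 6: 11001 XOR 11101 = 00100
  pos 8: 10000 XOR 11101 = 01101
  pos 9: 11010 XOR 11101 = 00111
Remainder (last 4 bits) = 1110. This is the CRC / FCS.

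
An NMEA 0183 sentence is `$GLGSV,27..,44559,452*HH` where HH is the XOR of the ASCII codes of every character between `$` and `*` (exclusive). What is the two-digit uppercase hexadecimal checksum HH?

XOR the ASCII codes of the payload characters:
  'G' = 0x47 → acc = 0x47
  'L' = 0x4C → acc = 0x0B
  'G' = 0x47 → acc = 0x4C
  'S' = 0x53 → acc = 0x1F
  'V' = 0x56 → acc = 0x49
  ',' = 0x2C → acc = 0x65
  '2' = 0x32 → acc = 0x57
  '7' = 0x37 → acc = 0x60
  '.' = 0x2E → acc = 0x4E
  '.' = 0x2E → acc = 0x60
  ',' = 0x2C → acc = 0x4C
  '4' = 0x34 → acc = 0x78
  '4' = 0x34 → acc = 0x4C
  '5' = 0x35 → acc = 0x79
  '5' = 0x35 → acc = 0x4C
  '9' = 0x39 → acc = 0x75
  ',' = 0x2C → acc = 0x59
  '4' = 0x34 → acc = 0x6D
  '5' = 0x35 → acc = 0x58
  '2' = 0x32 → acc = 0x6A
Checksum = 0x6A.

6A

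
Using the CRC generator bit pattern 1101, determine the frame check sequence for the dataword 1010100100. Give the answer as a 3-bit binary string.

Append 3 zeros: 1010100100000. Divide by 1101 (XOR where the leading bit is 1):
  pos 0: 1010 XOR 1101 = 0111
  pos 1: 1111 XOR 1101 = 0010
  pos 3: 1000 XOR 1101 = 0101
  pos 4: 1011 XOR 1101 = 0110
  pos 5: 1100 XOR 1101 = 0001
  pos 8: 1000 XOR 1101 = 0101
  pos 9: 1010 XOR 1101 = 0111
Remainder (last 3 bits) = 111. This is the CRC / FCS.

111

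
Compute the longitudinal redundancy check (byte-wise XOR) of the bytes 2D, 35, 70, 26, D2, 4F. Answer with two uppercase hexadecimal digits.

XOR the bytes together:
  start with 0x2D
  0x2D ⊕ 0x35 = 0x18
  0x18 ⊕ 0x70 = 0x68
  0x68 ⊕ 0x26 = 0x4E
  0x4E ⊕ 0xD2 = 0x9C
  0x9C ⊕ 0x4F = 0xD3

D3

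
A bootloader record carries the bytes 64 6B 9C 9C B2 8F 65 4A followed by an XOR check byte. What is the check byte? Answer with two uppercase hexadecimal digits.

1D

XOR the bytes together:
  start with 0x64
  0x64 ⊕ 0x6B = 0x0F
  0x0F ⊕ 0x9C = 0x93
  0x93 ⊕ 0x9C = 0x0F
  0x0F ⊕ 0xB2 = 0xBD
  0xBD ⊕ 0x8F = 0x32
  0x32 ⊕ 0x65 = 0x57
  0x57 ⊕ 0x4A = 0x1D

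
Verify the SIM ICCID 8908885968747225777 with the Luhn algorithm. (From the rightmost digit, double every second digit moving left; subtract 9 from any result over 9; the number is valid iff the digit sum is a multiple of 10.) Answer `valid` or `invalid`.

From the right, keep odd positions and double even positions (subtract 9 from any doubled value over 9):
  doubled (positions 2,4,...): 5 1 4 8 7 9 7 7 9 → sum 57
  kept (positions 1,3,...): 7 7 2 7 7 6 5 8 0 8 → sum 57
Total = 114.
114 mod 10 = 4, so the number is invalid.

invalid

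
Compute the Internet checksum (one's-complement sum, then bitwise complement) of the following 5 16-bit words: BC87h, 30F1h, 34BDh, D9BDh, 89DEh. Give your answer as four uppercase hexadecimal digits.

7A2D

One's-complement addition (fold any carry out of bit 15 back into bit 0):
  0xBC87 + 0x30F1 = 0x0ED78
  0xED78 + 0x34BD = 0x12235 → wrap carry → 0x2236
  0x2236 + 0xD9BD = 0x0FBF3
  0xFBF3 + 0x89DE = 0x185D1 → wrap carry → 0x85D2
One's-complement sum = 0x85D2.
Checksum = ~0x85D2 & 0xFFFF = 0x7A2D.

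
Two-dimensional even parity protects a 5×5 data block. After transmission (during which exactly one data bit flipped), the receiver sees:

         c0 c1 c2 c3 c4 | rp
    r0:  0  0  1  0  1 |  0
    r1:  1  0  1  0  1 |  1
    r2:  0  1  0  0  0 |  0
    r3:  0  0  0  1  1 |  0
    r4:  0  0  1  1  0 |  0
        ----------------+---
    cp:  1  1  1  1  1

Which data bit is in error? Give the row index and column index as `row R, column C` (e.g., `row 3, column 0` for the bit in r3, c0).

row 2, column 3

Recompute each row's even parity and compare to rp:
  r0: data parity 0, sent rp 0 → ok
  r1: data parity 1, sent rp 1 → ok
  r2: data parity 1, sent rp 0 → mismatch
  r3: data parity 0, sent rp 0 → ok
  r4: data parity 0, sent rp 0 → ok
Recompute each column's even parity and compare to cp:
  c0: data parity 1, sent cp 1 → ok
  c1: data parity 1, sent cp 1 → ok
  c2: data parity 1, sent cp 1 → ok
  c3: data parity 0, sent cp 1 → mismatch
  c4: data parity 1, sent cp 1 → ok
Exactly one row (r2) and one column (c3) fail → the flipped bit is at their intersection.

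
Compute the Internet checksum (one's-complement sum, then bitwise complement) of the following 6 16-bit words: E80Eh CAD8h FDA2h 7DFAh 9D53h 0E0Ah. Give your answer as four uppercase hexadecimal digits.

261D

One's-complement addition (fold any carry out of bit 15 back into bit 0):
  0xE80E + 0xCAD8 = 0x1B2E6 → wrap carry → 0xB2E7
  0xB2E7 + 0xFDA2 = 0x1B089 → wrap carry → 0xB08A
  0xB08A + 0x7DFA = 0x12E84 → wrap carry → 0x2E85
  0x2E85 + 0x9D53 = 0x0CBD8
  0xCBD8 + 0x0E0A = 0x0D9E2
One's-complement sum = 0xD9E2.
Checksum = ~0xD9E2 & 0xFFFF = 0x261D.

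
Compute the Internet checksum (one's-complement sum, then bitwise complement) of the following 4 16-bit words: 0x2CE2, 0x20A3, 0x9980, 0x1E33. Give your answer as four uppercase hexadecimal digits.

One's-complement addition (fold any carry out of bit 15 back into bit 0):
  0x2CE2 + 0x20A3 = 0x04D85
  0x4D85 + 0x9980 = 0x0E705
  0xE705 + 0x1E33 = 0x10538 → wrap carry → 0x0539
One's-complement sum = 0x0539.
Checksum = ~0x0539 & 0xFFFF = 0xFAC6.

FAC6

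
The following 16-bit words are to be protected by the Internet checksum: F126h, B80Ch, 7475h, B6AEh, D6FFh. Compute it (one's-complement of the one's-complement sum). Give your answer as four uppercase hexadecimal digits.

One's-complement addition (fold any carry out of bit 15 back into bit 0):
  0xF126 + 0xB80C = 0x1A932 → wrap carry → 0xA933
  0xA933 + 0x7475 = 0x11DA8 → wrap carry → 0x1DA9
  0x1DA9 + 0xB6AE = 0x0D457
  0xD457 + 0xD6FF = 0x1AB56 → wrap carry → 0xAB57
One's-complement sum = 0xAB57.
Checksum = ~0xAB57 & 0xFFFF = 0x54A8.

54A8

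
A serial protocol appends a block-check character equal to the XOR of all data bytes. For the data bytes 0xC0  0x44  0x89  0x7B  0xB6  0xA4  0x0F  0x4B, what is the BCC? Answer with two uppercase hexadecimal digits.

20

XOR the bytes together:
  start with 0xC0
  0xC0 ⊕ 0x44 = 0x84
  0x84 ⊕ 0x89 = 0x0D
  0x0D ⊕ 0x7B = 0x76
  0x76 ⊕ 0xB6 = 0xC0
  0xC0 ⊕ 0xA4 = 0x64
  0x64 ⊕ 0x0F = 0x6B
  0x6B ⊕ 0x4B = 0x20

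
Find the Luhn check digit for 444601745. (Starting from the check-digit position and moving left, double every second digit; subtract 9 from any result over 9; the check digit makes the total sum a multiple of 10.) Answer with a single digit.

3

Partial digits right→left: 5 4 7 1 0 6 4 4 4
Double every second digit counting from the check-digit position (so the 1st, 3rd, 5th, ... of the partial from the right).
  doubled (with −9 where >9): 1 5 0 8 8 → sum 22
  kept as-is: 4 1 6 4 → sum 15
Total = 22 + 15 = 37.
Check digit = (10 − (37 mod 10)) mod 10 = 3.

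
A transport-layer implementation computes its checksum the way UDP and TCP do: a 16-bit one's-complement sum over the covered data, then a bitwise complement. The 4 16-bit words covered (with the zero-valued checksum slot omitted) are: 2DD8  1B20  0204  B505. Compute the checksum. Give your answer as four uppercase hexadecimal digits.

FFFD

One's-complement addition (fold any carry out of bit 15 back into bit 0):
  0x2DD8 + 0x1B20 = 0x048F8
  0x48F8 + 0x0204 = 0x04AFC
  0x4AFC + 0xB505 = 0x10001 → wrap carry → 0x0002
One's-complement sum = 0x0002.
Checksum = ~0x0002 & 0xFFFF = 0xFFFD.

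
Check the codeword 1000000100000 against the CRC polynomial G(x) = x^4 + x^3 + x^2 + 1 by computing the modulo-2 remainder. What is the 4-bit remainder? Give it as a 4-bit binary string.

Modulo-2 division of 1000000100000 by 11101:
  pos 0: 10000 XOR 11101 = 01101
  pos 1: 11010 XOR 11101 = 00111
  pos 3: 11101 XOR 11101 = 00000
Remainder = 0000 (zero — the frame passes the CRC check).

0000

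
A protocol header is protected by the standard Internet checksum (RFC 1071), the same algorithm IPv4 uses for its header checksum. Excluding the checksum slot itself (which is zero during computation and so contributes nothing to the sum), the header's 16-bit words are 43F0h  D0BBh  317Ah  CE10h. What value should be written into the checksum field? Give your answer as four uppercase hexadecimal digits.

EBC8

One's-complement addition (fold any carry out of bit 15 back into bit 0):
  0x43F0 + 0xD0BB = 0x114AB → wrap carry → 0x14AC
  0x14AC + 0x317A = 0x04626
  0x4626 + 0xCE10 = 0x11436 → wrap carry → 0x1437
One's-complement sum = 0x1437.
Checksum = ~0x1437 & 0xFFFF = 0xEBC8.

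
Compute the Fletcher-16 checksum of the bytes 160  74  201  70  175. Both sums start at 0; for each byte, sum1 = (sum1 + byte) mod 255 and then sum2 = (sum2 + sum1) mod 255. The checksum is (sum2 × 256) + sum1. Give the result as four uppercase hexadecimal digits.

Running sums (mod 255):
  after byte 0 (160): sum1=160, sum2=160
  after byte 1 (74): sum1=234, sum2=139
  after byte 2 (201): sum1=180, sum2=64
  after byte 3 (70): sum1=250, sum2=59
  after byte 4 (175): sum1=170, sum2=229
Checksum = sum2·256 + sum1 = 229·256 + 170 = 58794 = 0xE5AA.

E5AA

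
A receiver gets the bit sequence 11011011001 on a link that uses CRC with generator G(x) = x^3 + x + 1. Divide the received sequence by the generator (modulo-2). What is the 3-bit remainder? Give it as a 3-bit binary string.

Modulo-2 division of 11011011001 by 1011:
  pos 0: 1101 XOR 1011 = 0110
  pos 1: 1101 XOR 1011 = 0110
  pos 2: 1100 XOR 1011 = 0111
  pos 3: 1111 XOR 1011 = 0100
  pos 4: 1001 XOR 1011 = 0010
  pos 6: 1000 XOR 1011 = 0011
Remainder = 111 (nonzero — an error is detected).

111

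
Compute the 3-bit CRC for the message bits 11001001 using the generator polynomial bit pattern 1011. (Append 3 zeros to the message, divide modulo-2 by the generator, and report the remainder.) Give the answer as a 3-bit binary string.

Append 3 zeros: 11001001000. Divide by 1011 (XOR where the leading bit is 1):
  pos 0: 1100 XOR 1011 = 0111
  pos 1: 1111 XOR 1011 = 0100
  pos 2: 1000 XOR 1011 = 0011
  pos 4: 1101 XOR 1011 = 0110
  pos 5: 1100 XOR 1011 = 0111
  pos 6: 1110 XOR 1011 = 0101
  pos 7: 1010 XOR 1011 = 0001
Remainder (last 3 bits) = 001. This is the CRC / FCS.

001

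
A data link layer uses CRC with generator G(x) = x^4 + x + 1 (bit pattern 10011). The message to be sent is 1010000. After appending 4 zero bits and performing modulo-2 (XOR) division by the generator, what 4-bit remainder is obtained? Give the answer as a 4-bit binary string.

0010

Append 4 zeros: 10100000000. Divide by 10011 (XOR where the leading bit is 1):
  pos 0: 10100 XOR 10011 = 00111
  pos 2: 11100 XOR 10011 = 01111
  pos 3: 11110 XOR 10011 = 01101
  pos 4: 11010 XOR 10011 = 01001
  pos 5: 10010 XOR 10011 = 00001
Remainder (last 4 bits) = 0010. This is the CRC / FCS.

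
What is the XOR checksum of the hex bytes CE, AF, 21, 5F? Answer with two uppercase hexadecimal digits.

XOR the bytes together:
  start with 0xCE
  0xCE ⊕ 0xAF = 0x61
  0x61 ⊕ 0x21 = 0x40
  0x40 ⊕ 0x5F = 0x1F

1F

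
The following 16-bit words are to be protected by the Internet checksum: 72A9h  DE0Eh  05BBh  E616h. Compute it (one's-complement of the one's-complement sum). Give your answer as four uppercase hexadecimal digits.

One's-complement addition (fold any carry out of bit 15 back into bit 0):
  0x72A9 + 0xDE0E = 0x150B7 → wrap carry → 0x50B8
  0x50B8 + 0x05BB = 0x05673
  0x5673 + 0xE616 = 0x13C89 → wrap carry → 0x3C8A
One's-complement sum = 0x3C8A.
Checksum = ~0x3C8A & 0xFFFF = 0xC375.

C375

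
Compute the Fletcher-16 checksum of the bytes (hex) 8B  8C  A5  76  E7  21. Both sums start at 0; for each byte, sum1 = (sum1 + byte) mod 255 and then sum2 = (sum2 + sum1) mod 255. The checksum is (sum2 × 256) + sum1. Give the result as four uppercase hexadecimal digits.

Running sums (mod 255):
  after byte 0 (8B): sum1=139, sum2=139
  after byte 1 (8C): sum1=24, sum2=163
  after byte 2 (A5): sum1=189, sum2=97
  after byte 3 (76): sum1=52, sum2=149
  after byte 4 (E7): sum1=28, sum2=177
  after byte 5 (21): sum1=61, sum2=238
Checksum = sum2·256 + sum1 = 238·256 + 61 = 60989 = 0xEE3D.

EE3D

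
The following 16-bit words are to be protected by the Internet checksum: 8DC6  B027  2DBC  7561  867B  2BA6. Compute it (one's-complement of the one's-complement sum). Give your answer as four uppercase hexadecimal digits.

One's-complement addition (fold any carry out of bit 15 back into bit 0):
  0x8DC6 + 0xB027 = 0x13DED → wrap carry → 0x3DEE
  0x3DEE + 0x2DBC = 0x06BAA
  0x6BAA + 0x7561 = 0x0E10B
  0xE10B + 0x867B = 0x16786 → wrap carry → 0x6787
  0x6787 + 0x2BA6 = 0x0932D
One's-complement sum = 0x932D.
Checksum = ~0x932D & 0xFFFF = 0x6CD2.

6CD2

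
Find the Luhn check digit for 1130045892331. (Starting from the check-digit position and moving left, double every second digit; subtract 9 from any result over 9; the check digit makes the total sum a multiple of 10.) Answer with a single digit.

Partial digits right→left: 1 3 3 2 9 8 5 4 0 0 3 1 1
Double every second digit counting from the check-digit position (so the 1st, 3rd, 5th, ... of the partial from the right).
  doubled (with −9 where >9): 2 6 9 1 0 6 2 → sum 26
  kept as-is: 3 2 8 4 0 1 → sum 18
Total = 26 + 18 = 44.
Check digit = (10 − (44 mod 10)) mod 10 = 6.

6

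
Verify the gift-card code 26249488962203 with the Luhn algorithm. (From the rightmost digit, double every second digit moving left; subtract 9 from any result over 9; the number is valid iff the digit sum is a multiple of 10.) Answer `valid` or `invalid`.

From the right, keep odd positions and double even positions (subtract 9 from any doubled value over 9):
  doubled (positions 2,4,...): 0 4 9 7 9 4 4 → sum 37
  kept (positions 1,3,...): 3 2 6 8 4 4 6 → sum 33
Total = 70.
70 mod 10 = 0, so the number is valid.

valid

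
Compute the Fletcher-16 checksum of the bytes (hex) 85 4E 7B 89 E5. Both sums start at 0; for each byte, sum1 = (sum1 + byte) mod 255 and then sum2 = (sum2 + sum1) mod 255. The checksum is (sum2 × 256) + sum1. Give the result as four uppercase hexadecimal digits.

40BE

Running sums (mod 255):
  after byte 0 (85): sum1=133, sum2=133
  after byte 1 (4E): sum1=211, sum2=89
  after byte 2 (7B): sum1=79, sum2=168
  after byte 3 (89): sum1=216, sum2=129
  after byte 4 (E5): sum1=190, sum2=64
Checksum = sum2·256 + sum1 = 64·256 + 190 = 16574 = 0x40BE.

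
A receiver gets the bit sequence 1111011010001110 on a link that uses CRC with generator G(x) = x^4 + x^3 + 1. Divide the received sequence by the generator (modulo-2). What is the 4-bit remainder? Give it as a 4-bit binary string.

1110

Modulo-2 division of 1111011010001110 by 11001:
  pos 0: 11110 XOR 11001 = 00111
  pos 2: 11111 XOR 11001 = 00110
  pos 4: 11001 XOR 11001 = 00000
Remainder = 1110 (nonzero — an error is detected).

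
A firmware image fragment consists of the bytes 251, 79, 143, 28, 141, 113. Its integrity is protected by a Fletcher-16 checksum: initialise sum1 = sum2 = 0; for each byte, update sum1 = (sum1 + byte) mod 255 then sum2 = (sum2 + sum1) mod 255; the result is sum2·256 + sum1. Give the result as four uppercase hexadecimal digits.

93F5

Running sums (mod 255):
  after byte 0 (251): sum1=251, sum2=251
  after byte 1 (79): sum1=75, sum2=71
  after byte 2 (143): sum1=218, sum2=34
  after byte 3 (28): sum1=246, sum2=25
  after byte 4 (141): sum1=132, sum2=157
  after byte 5 (113): sum1=245, sum2=147
Checksum = sum2·256 + sum1 = 147·256 + 245 = 37877 = 0x93F5.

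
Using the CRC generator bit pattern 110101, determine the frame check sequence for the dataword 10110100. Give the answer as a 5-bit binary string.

01001

Append 5 zeros: 1011010000000. Divide by 110101 (XOR where the leading bit is 1):
  pos 0: 101101 XOR 110101 = 011000
  pos 1: 110000 XOR 110101 = 000101
  pos 4: 101000 XOR 110101 = 011101
  pos 5: 111010 XOR 110101 = 001111
  pos 7: 111100 XOR 110101 = 001001
Remainder (last 5 bits) = 01001. This is the CRC / FCS.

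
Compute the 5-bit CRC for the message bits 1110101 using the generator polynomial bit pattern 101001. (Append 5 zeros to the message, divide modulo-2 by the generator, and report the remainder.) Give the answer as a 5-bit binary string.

00101

Append 5 zeros: 111010100000. Divide by 101001 (XOR where the leading bit is 1):
  pos 0: 111010 XOR 101001 = 010011
  pos 1: 100111 XOR 101001 = 001110
  pos 3: 111000 XOR 101001 = 010001
  pos 4: 100010 XOR 101001 = 001011
  pos 6: 101100 XOR 101001 = 000101
Remainder (last 5 bits) = 00101. This is the CRC / FCS.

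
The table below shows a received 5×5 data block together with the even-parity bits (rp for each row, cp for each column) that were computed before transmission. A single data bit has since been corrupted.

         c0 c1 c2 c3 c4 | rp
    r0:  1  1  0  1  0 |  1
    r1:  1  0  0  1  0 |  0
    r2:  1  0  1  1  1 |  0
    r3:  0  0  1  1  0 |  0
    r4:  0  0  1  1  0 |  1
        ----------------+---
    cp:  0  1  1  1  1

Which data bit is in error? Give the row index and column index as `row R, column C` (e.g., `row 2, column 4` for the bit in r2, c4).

row 4, column 0

Recompute each row's even parity and compare to rp:
  r0: data parity 1, sent rp 1 → ok
  r1: data parity 0, sent rp 0 → ok
  r2: data parity 0, sent rp 0 → ok
  r3: data parity 0, sent rp 0 → ok
  r4: data parity 0, sent rp 1 → mismatch
Recompute each column's even parity and compare to cp:
  c0: data parity 1, sent cp 0 → mismatch
  c1: data parity 1, sent cp 1 → ok
  c2: data parity 1, sent cp 1 → ok
  c3: data parity 1, sent cp 1 → ok
  c4: data parity 1, sent cp 1 → ok
Exactly one row (r4) and one column (c0) fail → the flipped bit is at their intersection.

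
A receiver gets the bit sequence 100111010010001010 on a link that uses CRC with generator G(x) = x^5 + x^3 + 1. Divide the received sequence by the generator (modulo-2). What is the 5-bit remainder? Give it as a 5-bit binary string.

00100

Modulo-2 division of 100111010010001010 by 101001:
  pos 0: 100111 XOR 101001 = 001110
  pos 2: 111001 XOR 101001 = 010000
  pos 3: 100000 XOR 101001 = 001001
  pos 5: 100101 XOR 101001 = 001100
  pos 7: 110000 XOR 101001 = 011001
  pos 8: 110010 XOR 101001 = 011011
  pos 9: 110111 XOR 101001 = 011110
  pos 10: 111100 XOR 101001 = 010101
  pos 11: 101011 XOR 101001 = 000010
Remainder = 00100 (nonzero — an error is detected).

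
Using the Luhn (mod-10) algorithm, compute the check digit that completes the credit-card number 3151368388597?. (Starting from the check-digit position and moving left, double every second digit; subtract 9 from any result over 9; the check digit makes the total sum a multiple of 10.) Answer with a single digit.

9

Partial digits right→left: 7 9 5 8 8 3 8 6 3 1 5 1 3
Double every second digit counting from the check-digit position (so the 1st, 3rd, 5th, ... of the partial from the right).
  doubled (with −9 where >9): 5 1 7 7 6 1 6 → sum 33
  kept as-is: 9 8 3 6 1 1 → sum 28
Total = 33 + 28 = 61.
Check digit = (10 − (61 mod 10)) mod 10 = 9.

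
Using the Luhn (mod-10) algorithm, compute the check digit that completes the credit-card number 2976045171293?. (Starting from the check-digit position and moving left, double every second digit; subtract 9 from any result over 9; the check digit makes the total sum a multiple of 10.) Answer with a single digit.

5

Partial digits right→left: 3 9 2 1 7 1 5 4 0 6 7 9 2
Double every second digit counting from the check-digit position (so the 1st, 3rd, 5th, ... of the partial from the right).
  doubled (with −9 where >9): 6 4 5 1 0 5 4 → sum 25
  kept as-is: 9 1 1 4 6 9 → sum 30
Total = 25 + 30 = 55.
Check digit = (10 − (55 mod 10)) mod 10 = 5.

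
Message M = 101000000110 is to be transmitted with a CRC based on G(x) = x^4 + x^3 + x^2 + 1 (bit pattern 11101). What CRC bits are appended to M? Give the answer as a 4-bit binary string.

Append 4 zeros: 1010000001100000. Divide by 11101 (XOR where the leading bit is 1):
  pos 0: 10100 XOR 11101 = 01001
  pos 1: 10010 XOR 11101 = 01111
  pos 2: 11110 XOR 11101 = 00011
  pos 5: 11001 XOR 11101 = 00100
  pos 7: 10010 XOR 11101 = 01111
  pos 8: 11110 XOR 11101 = 00011
  pos 11: 11000 XOR 11101 = 00101
Remainder (last 4 bits) = 0101. This is the CRC / FCS.

0101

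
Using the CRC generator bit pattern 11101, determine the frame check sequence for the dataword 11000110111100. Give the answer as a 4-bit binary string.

Append 4 zeros: 110001101111000000. Divide by 11101 (XOR where the leading bit is 1):
  pos 0: 11000 XOR 11101 = 00101
  pos 2: 10111 XOR 11101 = 01010
  pos 3: 10100 XOR 11101 = 01001
  pos 4: 10011 XOR 11101 = 01110
  pos 5: 11101 XOR 11101 = 00000
  pos 10: 11000 XOR 11101 = 00101
  pos 12: 10100 XOR 11101 = 01001
  pos 13: 10010 XOR 11101 = 01111
Remainder (last 4 bits) = 1111. This is the CRC / FCS.

1111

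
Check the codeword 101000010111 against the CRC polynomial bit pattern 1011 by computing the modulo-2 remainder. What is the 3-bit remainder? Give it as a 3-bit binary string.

Modulo-2 division of 101000010111 by 1011:
  pos 0: 1010 XOR 1011 = 0001
  pos 3: 1000 XOR 1011 = 0011
  pos 5: 1110 XOR 1011 = 0101
  pos 6: 1011 XOR 1011 = 0000
Remainder = 011 (nonzero — an error is detected).

011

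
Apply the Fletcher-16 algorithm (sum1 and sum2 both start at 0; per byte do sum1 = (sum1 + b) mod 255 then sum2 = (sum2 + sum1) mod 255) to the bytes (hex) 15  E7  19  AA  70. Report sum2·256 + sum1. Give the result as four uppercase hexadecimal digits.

Running sums (mod 255):
  after byte 0 (15): sum1=21, sum2=21
  after byte 1 (E7): sum1=252, sum2=18
  after byte 2 (19): sum1=22, sum2=40
  after byte 3 (AA): sum1=192, sum2=232
  after byte 4 (70): sum1=49, sum2=26
Checksum = sum2·256 + sum1 = 26·256 + 49 = 6705 = 0x1A31.

1A31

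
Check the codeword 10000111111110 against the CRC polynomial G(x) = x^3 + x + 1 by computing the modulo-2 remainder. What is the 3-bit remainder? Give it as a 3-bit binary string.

111

Modulo-2 division of 10000111111110 by 1011:
  pos 0: 1000 XOR 1011 = 0011
  pos 2: 1101 XOR 1011 = 0110
  pos 3: 1101 XOR 1011 = 0110
  pos 4: 1101 XOR 1011 = 0110
  pos 5: 1101 XOR 1011 = 0110
  pos 6: 1101 XOR 1011 = 0110
  pos 7: 1101 XOR 1011 = 0110
  pos 8: 1101 XOR 1011 = 0110
  pos 9: 1101 XOR 1011 = 0110
  pos 10: 1100 XOR 1011 = 0111
Remainder = 111 (nonzero — an error is detected).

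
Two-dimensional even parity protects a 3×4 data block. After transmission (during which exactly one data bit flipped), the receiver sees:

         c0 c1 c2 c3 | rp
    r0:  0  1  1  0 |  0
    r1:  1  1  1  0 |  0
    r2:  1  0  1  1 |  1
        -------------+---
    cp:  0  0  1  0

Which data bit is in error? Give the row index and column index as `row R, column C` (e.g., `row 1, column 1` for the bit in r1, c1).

Recompute each row's even parity and compare to rp:
  r0: data parity 0, sent rp 0 → ok
  r1: data parity 1, sent rp 0 → mismatch
  r2: data parity 1, sent rp 1 → ok
Recompute each column's even parity and compare to cp:
  c0: data parity 0, sent cp 0 → ok
  c1: data parity 0, sent cp 0 → ok
  c2: data parity 1, sent cp 1 → ok
  c3: data parity 1, sent cp 0 → mismatch
Exactly one row (r1) and one column (c3) fail → the flipped bit is at their intersection.

row 1, column 3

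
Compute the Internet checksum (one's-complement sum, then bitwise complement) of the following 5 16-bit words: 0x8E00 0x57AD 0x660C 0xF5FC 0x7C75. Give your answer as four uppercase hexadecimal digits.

One's-complement addition (fold any carry out of bit 15 back into bit 0):
  0x8E00 + 0x57AD = 0x0E5AD
  0xE5AD + 0x660C = 0x14BB9 → wrap carry → 0x4BBA
  0x4BBA + 0xF5FC = 0x141B6 → wrap carry → 0x41B7
  0x41B7 + 0x7C75 = 0x0BE2C
One's-complement sum = 0xBE2C.
Checksum = ~0xBE2C & 0xFFFF = 0x41D3.

41D3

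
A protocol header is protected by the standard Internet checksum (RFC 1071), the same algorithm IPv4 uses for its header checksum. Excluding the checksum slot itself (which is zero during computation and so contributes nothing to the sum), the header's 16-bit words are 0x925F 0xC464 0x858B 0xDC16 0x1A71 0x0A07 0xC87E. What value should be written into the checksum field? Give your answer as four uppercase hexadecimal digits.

5AA2

One's-complement addition (fold any carry out of bit 15 back into bit 0):
  0x925F + 0xC464 = 0x156C3 → wrap carry → 0x56C4
  0x56C4 + 0x858B = 0x0DC4F
  0xDC4F + 0xDC16 = 0x1B865 → wrap carry → 0xB866
  0xB866 + 0x1A71 = 0x0D2D7
  0xD2D7 + 0x0A07 = 0x0DCDE
  0xDCDE + 0xC87E = 0x1A55C → wrap carry → 0xA55D
One's-complement sum = 0xA55D.
Checksum = ~0xA55D & 0xFFFF = 0x5AA2.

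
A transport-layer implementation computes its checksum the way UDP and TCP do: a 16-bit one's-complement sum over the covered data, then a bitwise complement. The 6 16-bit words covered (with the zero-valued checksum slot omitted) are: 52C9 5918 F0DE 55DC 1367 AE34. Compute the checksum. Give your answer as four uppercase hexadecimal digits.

One's-complement addition (fold any carry out of bit 15 back into bit 0):
  0x52C9 + 0x5918 = 0x0ABE1
  0xABE1 + 0xF0DE = 0x19CBF → wrap carry → 0x9CC0
  0x9CC0 + 0x55DC = 0x0F29C
  0xF29C + 0x1367 = 0x10603 → wrap carry → 0x0604
  0x0604 + 0xAE34 = 0x0B438
One's-complement sum = 0xB438.
Checksum = ~0xB438 & 0xFFFF = 0x4BC7.

4BC7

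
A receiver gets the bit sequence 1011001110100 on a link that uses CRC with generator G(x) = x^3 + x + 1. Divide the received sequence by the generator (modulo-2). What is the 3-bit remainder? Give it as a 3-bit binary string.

000

Modulo-2 division of 1011001110100 by 1011:
  pos 0: 1011 XOR 1011 = 0000
  pos 6: 1110 XOR 1011 = 0101
  pos 7: 1011 XOR 1011 = 0000
Remainder = 000 (zero — the frame passes the CRC check).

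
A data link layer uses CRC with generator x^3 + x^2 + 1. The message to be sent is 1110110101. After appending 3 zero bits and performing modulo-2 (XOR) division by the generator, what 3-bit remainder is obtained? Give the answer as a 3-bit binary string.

100

Append 3 zeros: 1110110101000. Divide by 1101 (XOR where the leading bit is 1):
  pos 0: 1110 XOR 1101 = 0011
  pos 2: 1111 XOR 1101 = 0010
  pos 4: 1001 XOR 1101 = 0100
  pos 5: 1000 XOR 1101 = 0101
  pos 6: 1011 XOR 1101 = 0110
  pos 7: 1100 XOR 1101 = 0001
Remainder (last 3 bits) = 100. This is the CRC / FCS.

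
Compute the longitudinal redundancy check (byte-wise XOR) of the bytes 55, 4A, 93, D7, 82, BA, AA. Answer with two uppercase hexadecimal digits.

XOR the bytes together:
  start with 0x55
  0x55 ⊕ 0x4A = 0x1F
  0x1F ⊕ 0x93 = 0x8C
  0x8C ⊕ 0xD7 = 0x5B
  0x5B ⊕ 0x82 = 0xD9
  0xD9 ⊕ 0xBA = 0x63
  0x63 ⊕ 0xAA = 0xC9

C9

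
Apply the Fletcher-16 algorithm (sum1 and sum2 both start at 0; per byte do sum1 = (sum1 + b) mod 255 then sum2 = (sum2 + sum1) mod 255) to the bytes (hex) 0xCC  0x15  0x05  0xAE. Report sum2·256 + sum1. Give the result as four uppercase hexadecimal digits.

Running sums (mod 255):
  after byte 0 (0xCC): sum1=204, sum2=204
  after byte 1 (0x15): sum1=225, sum2=174
  after byte 2 (0x05): sum1=230, sum2=149
  after byte 3 (0xAE): sum1=149, sum2=43
Checksum = sum2·256 + sum1 = 43·256 + 149 = 11157 = 0x2B95.

2B95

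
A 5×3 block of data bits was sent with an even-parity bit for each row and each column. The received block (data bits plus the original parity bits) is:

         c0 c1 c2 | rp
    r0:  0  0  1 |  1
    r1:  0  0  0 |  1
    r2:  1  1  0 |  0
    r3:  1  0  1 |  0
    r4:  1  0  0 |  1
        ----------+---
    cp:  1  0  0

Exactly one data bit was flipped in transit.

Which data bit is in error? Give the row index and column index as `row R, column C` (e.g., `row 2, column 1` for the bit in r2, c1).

row 1, column 1

Recompute each row's even parity and compare to rp:
  r0: data parity 1, sent rp 1 → ok
  r1: data parity 0, sent rp 1 → mismatch
  r2: data parity 0, sent rp 0 → ok
  r3: data parity 0, sent rp 0 → ok
  r4: data parity 1, sent rp 1 → ok
Recompute each column's even parity and compare to cp:
  c0: data parity 1, sent cp 1 → ok
  c1: data parity 1, sent cp 0 → mismatch
  c2: data parity 0, sent cp 0 → ok
Exactly one row (r1) and one column (c1) fail → the flipped bit is at their intersection.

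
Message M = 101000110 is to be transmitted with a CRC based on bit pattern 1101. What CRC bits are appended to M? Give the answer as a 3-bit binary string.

Append 3 zeros: 101000110000. Divide by 1101 (XOR where the leading bit is 1):
  pos 0: 1010 XOR 1101 = 0111
  pos 1: 1110 XOR 1101 = 0011
  pos 3: 1101 XOR 1101 = 0000
  pos 7: 1000 XOR 1101 = 0101
  pos 8: 1010 XOR 1101 = 0111
Remainder (last 3 bits) = 111. This is the CRC / FCS.

111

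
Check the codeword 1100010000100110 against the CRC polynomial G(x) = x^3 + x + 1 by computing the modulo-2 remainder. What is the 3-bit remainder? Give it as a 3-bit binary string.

001

Modulo-2 division of 1100010000100110 by 1011:
  pos 0: 1100 XOR 1011 = 0111
  pos 1: 1110 XOR 1011 = 0101
  pos 2: 1011 XOR 1011 = 0000
  pos 10: 1001 XOR 1011 = 0010
  pos 12: 1010 XOR 1011 = 0001
Remainder = 001 (nonzero — an error is detected).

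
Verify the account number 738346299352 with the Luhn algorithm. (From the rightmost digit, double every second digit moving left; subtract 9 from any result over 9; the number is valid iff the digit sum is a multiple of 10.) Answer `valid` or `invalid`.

valid

From the right, keep odd positions and double even positions (subtract 9 from any doubled value over 9):
  doubled (positions 2,4,...): 1 9 4 8 7 5 → sum 34
  kept (positions 1,3,...): 2 3 9 6 3 3 → sum 26
Total = 60.
60 mod 10 = 0, so the number is valid.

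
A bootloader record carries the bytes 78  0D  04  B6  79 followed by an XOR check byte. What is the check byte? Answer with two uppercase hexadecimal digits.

BE

XOR the bytes together:
  start with 0x78
  0x78 ⊕ 0x0D = 0x75
  0x75 ⊕ 0x04 = 0x71
  0x71 ⊕ 0xB6 = 0xC7
  0xC7 ⊕ 0x79 = 0xBE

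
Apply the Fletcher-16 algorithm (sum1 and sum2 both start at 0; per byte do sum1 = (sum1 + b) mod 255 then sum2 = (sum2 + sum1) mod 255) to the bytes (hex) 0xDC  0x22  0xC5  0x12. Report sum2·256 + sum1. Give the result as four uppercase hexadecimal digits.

77D6

Running sums (mod 255):
  after byte 0 (0xDC): sum1=220, sum2=220
  after byte 1 (0x22): sum1=254, sum2=219
  after byte 2 (0xC5): sum1=196, sum2=160
  after byte 3 (0x12): sum1=214, sum2=119
Checksum = sum2·256 + sum1 = 119·256 + 214 = 30678 = 0x77D6.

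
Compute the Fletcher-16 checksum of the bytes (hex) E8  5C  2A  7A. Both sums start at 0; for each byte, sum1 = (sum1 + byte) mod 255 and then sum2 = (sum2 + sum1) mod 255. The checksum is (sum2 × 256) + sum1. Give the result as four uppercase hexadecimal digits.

Running sums (mod 255):
  after byte 0 (E8): sum1=232, sum2=232
  after byte 1 (5C): sum1=69, sum2=46
  after byte 2 (2A): sum1=111, sum2=157
  after byte 3 (7A): sum1=233, sum2=135
Checksum = sum2·256 + sum1 = 135·256 + 233 = 34793 = 0x87E9.

87E9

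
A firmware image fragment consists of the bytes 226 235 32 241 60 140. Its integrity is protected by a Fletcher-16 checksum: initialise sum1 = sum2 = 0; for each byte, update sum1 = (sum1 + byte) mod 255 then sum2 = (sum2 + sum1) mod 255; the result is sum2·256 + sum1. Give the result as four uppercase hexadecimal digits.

Running sums (mod 255):
  after byte 0 (226): sum1=226, sum2=226
  after byte 1 (235): sum1=206, sum2=177
  after byte 2 (32): sum1=238, sum2=160
  after byte 3 (241): sum1=224, sum2=129
  after byte 4 (60): sum1=29, sum2=158
  after byte 5 (140): sum1=169, sum2=72
Checksum = sum2·256 + sum1 = 72·256 + 169 = 18601 = 0x48A9.

48A9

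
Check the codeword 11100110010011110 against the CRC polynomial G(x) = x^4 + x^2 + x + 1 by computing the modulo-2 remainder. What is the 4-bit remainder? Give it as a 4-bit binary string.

Modulo-2 division of 11100110010011110 by 10111:
  pos 0: 11100 XOR 10111 = 01011
  pos 1: 10111 XOR 10111 = 00000
  pos 6: 10010 XOR 10111 = 00101
  pos 8: 10101 XOR 10111 = 00010
  pos 11: 10111 XOR 10111 = 00000
Remainder = 0000 (zero — the frame passes the CRC check).

0000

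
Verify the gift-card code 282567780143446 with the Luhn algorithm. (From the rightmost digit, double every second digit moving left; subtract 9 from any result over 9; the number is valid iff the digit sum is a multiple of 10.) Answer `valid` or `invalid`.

From the right, keep odd positions and double even positions (subtract 9 from any doubled value over 9):
  doubled (positions 2,4,...): 8 6 2 7 5 1 7 → sum 36
  kept (positions 1,3,...): 6 4 4 0 7 6 2 2 → sum 31
Total = 67.
67 mod 10 = 7, so the number is invalid.

invalid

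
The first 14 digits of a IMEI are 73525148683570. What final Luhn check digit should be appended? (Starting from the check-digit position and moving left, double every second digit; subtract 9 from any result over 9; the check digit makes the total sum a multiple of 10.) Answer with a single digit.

6

Partial digits right→left: 0 7 5 3 8 6 8 4 1 5 2 5 3 7
Double every second digit counting from the check-digit position (so the 1st, 3rd, 5th, ... of the partial from the right).
  doubled (with −9 where >9): 0 1 7 7 2 4 6 → sum 27
  kept as-is: 7 3 6 4 5 5 7 → sum 37
Total = 27 + 37 = 64.
Check digit = (10 − (64 mod 10)) mod 10 = 6.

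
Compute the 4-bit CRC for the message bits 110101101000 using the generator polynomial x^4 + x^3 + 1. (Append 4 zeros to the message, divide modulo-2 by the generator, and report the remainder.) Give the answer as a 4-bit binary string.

0110

Append 4 zeros: 1101011010000000. Divide by 11001 (XOR where the leading bit is 1):
  pos 0: 11010 XOR 11001 = 00011
  pos 3: 11110 XOR 11001 = 00111
  pos 5: 11110 XOR 11001 = 00111
  pos 7: 11100 XOR 11001 = 00101
  pos 9: 10100 XOR 11001 = 01101
  pos 10: 11010 XOR 11001 = 00011
Remainder (last 4 bits) = 0110. This is the CRC / FCS.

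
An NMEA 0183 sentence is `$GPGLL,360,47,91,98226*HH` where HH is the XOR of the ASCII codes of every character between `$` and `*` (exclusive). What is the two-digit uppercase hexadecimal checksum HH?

59

XOR the ASCII codes of the payload characters:
  'G' = 0x47 → acc = 0x47
  'P' = 0x50 → acc = 0x17
  'G' = 0x47 → acc = 0x50
  'L' = 0x4C → acc = 0x1C
  'L' = 0x4C → acc = 0x50
  ',' = 0x2C → acc = 0x7C
  '3' = 0x33 → acc = 0x4F
  '6' = 0x36 → acc = 0x79
  '0' = 0x30 → acc = 0x49
  ',' = 0x2C → acc = 0x65
  '4' = 0x34 → acc = 0x51
  '7' = 0x37 → acc = 0x66
  ',' = 0x2C → acc = 0x4A
  '9' = 0x39 → acc = 0x73
  '1' = 0x31 → acc = 0x42
  ',' = 0x2C → acc = 0x6E
  '9' = 0x39 → acc = 0x57
  '8' = 0x38 → acc = 0x6F
  '2' = 0x32 → acc = 0x5D
  '2' = 0x32 → acc = 0x6F
  '6' = 0x36 → acc = 0x59
Checksum = 0x59.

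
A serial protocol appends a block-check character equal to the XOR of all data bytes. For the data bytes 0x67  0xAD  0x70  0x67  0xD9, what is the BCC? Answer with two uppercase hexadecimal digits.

04

XOR the bytes together:
  start with 0x67
  0x67 ⊕ 0xAD = 0xCA
  0xCA ⊕ 0x70 = 0xBA
  0xBA ⊕ 0x67 = 0xDD
  0xDD ⊕ 0xD9 = 0x04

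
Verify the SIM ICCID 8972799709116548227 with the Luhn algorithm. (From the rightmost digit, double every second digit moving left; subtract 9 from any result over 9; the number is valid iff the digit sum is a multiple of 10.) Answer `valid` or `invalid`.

invalid

From the right, keep odd positions and double even positions (subtract 9 from any doubled value over 9):
  doubled (positions 2,4,...): 4 7 1 2 9 5 9 4 9 → sum 50
  kept (positions 1,3,...): 7 2 4 6 1 0 9 7 7 8 → sum 51
Total = 101.
101 mod 10 = 1, so the number is invalid.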